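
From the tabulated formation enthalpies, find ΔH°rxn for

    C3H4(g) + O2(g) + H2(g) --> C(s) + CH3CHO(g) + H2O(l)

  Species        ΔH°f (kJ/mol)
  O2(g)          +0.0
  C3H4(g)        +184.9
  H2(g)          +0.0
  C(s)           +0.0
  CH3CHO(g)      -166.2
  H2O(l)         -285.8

ΔH°rxn = -636.9 kJ/mol

Products: 1·(+0.0) + 1·(-166.2) + 1·(-285.8) = -452.0
Reactants: 1·(+184.9) + 1·(+0.0) + 1·(+0.0) = +184.9
ΔH°rxn = (-452.0) − (+184.9) = -636.9 kJ/mol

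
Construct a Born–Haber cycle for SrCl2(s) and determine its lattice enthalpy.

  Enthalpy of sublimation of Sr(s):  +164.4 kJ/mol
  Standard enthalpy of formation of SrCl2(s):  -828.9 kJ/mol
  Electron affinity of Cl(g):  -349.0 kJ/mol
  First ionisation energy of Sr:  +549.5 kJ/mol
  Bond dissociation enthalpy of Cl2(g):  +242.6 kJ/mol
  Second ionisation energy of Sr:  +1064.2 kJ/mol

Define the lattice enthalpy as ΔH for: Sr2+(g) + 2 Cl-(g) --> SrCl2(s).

U = -2151.6 kJ/mol

ΔHf° = 1·ΔHsub + 1·(ΣIE) + 1·D(Cl2) + 2·EA + U
-828.9 = 1·(+164.4) + 1·(+1613.7) + 1·(+242.6) + 2·(-349.0) + U
U = -828.9 − (+1322.7) = -2151.6 kJ/mol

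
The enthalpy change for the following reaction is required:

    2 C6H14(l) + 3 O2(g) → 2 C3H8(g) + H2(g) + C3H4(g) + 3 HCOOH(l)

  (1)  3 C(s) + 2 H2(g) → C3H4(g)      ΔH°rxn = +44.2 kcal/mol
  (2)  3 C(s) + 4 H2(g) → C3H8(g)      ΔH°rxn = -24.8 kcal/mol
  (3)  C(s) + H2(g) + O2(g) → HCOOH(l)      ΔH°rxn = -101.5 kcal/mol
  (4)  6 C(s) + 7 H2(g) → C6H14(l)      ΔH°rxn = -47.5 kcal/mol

ΔH°rxn = -214.9 kcal/mol

(1) as written (C3H4(g) already on the product side): +44.2 kcal/mol
(2) × 2 (scale by 2 for the 2 C3H8(g)): (2)·(-24.8) = -49.6 kcal/mol
(3) × 3 (scale by 3 for the 3 HCOOH(l)): (3)·(-101.5) = -304.5 kcal/mol
(4) reversed and × 2 (C6H14(l) must end up as a reactant; ×2 to match 2 C6H14(l) in the target): (-2)·(-47.5) = +95.0 kcal/mol
Since enthalpy is a state function, ΔH°rxn = (+44.2) + (-49.6) + (-304.5) + (+95.0) = -214.9 kcal/mol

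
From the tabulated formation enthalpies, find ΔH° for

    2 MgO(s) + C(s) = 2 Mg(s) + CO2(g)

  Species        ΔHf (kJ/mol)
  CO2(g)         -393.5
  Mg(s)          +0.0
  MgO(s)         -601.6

ΔH°rxn = Σ nΔHf°(products) − Σ nΔHf°(reactants).
Products: 2·(+0.0) + 1·(-393.5) = -393.5
Reactants: 2·(-601.6) + 1·(+0.0) = -1203.2
ΔH° = (-393.5) − (-1203.2) = 809.7 kJ/mol

ΔH° = 809.7 kJ/mol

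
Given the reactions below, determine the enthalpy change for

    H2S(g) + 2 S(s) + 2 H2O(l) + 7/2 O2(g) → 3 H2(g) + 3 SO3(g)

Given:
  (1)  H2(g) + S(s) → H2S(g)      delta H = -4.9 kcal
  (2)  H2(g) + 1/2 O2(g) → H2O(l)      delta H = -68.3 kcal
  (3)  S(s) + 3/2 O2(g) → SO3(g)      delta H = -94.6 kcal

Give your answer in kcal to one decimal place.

(1) reversed: +4.9 kcal
(2) reversed and × 2: (-2)·(-68.3) = +136.6 kcal
(3) × 3: (3)·(-94.6) = -283.8 kcal
delta H = (-1)·(-4.9) + (-2)·(-68.3) + (3)·(-94.6) = -142.3 kcal

delta H = -142.3 kcal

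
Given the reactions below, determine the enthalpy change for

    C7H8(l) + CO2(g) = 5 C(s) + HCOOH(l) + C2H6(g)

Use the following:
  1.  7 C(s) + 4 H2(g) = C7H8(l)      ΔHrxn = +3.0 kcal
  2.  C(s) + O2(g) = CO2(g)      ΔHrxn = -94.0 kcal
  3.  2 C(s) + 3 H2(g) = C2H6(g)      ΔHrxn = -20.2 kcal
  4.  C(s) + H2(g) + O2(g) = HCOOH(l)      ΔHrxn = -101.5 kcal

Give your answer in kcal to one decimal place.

ΔHrxn = -30.7 kcal

eq. 1 reversed: -3.0 kcal
eq. 2 reversed: +94.0 kcal
eq. 3 as written: -20.2 kcal
eq. 4 as written: -101.5 kcal
ΔHrxn = (-1)·(+3.0) + (-1)·(-94.0) + (1)·(-20.2) + (1)·(-101.5) = -30.7 kcal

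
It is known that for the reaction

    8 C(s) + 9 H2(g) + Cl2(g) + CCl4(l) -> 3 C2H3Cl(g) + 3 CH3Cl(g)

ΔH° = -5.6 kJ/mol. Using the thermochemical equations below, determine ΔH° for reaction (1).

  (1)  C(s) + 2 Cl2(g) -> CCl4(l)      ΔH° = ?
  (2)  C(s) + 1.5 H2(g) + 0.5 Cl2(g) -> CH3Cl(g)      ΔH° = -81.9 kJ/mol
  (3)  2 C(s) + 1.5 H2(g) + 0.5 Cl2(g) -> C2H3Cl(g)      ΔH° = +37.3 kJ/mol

(1) reversed: contributes −x
(2) × 3: (3)·(-81.9) = -245.7 kJ/mol
(3) × 3: (3)·(+37.3) = +111.9 kJ/mol
-5.6 = (-245.7) + (+111.9) − x
x = (-5.6 − (-133.8)) / (-1) = -128.2 kJ/mol

ΔH° = -128.2 kJ/mol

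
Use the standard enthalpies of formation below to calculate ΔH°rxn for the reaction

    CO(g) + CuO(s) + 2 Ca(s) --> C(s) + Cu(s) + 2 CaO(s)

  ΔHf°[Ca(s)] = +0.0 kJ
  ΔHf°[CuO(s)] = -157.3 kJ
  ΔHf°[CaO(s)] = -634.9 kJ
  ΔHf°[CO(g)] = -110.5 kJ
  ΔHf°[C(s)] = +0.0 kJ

ΔH°rxn = -1002.0 kJ

Products: 1·(+0.0) + 1·(+0.0) + 2·(-634.9) = -1269.8
Reactants: 1·(-110.5) + 1·(-157.3) + 2·(+0.0) = -267.8
ΔH°rxn = (-1269.8) − (-267.8) = -1002.0 kJ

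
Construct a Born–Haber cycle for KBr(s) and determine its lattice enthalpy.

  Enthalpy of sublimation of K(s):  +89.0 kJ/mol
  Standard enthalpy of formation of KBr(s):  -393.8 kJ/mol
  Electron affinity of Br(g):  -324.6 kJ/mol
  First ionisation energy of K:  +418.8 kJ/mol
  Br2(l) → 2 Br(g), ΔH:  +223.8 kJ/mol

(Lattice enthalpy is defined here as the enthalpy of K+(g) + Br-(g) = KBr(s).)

U = -688.9 kJ/mol

ΔHf° = 1·ΔHsub + 1·(ΣIE) + 1/2·D(Br2) + 1·EA + U
-393.8 = 1·(+89.0) + 1·(+418.8) + 1/2·(+223.8) + 1·(-324.6) + U
U = -393.8 − (+295.1) = -688.9 kJ/mol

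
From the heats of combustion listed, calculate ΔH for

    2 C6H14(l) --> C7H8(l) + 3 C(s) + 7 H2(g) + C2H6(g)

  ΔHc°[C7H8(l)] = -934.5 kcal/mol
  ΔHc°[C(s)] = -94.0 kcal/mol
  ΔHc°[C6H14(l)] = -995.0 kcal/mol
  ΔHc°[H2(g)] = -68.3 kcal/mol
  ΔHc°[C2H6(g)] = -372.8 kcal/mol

ΔH = 77.4 kcal/mol

With combustion enthalpies, reactants minus products:
= [2·(-995.0)] − [1·(-934.5) + 3·(-94.0) + 7·(-68.3) + 1·(-372.8)]
= 77.4 kcal/mol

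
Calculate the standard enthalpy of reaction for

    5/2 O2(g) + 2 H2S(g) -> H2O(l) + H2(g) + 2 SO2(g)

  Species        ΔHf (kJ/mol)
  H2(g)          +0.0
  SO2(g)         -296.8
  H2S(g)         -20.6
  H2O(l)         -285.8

Products: 1·(-285.8) + 1·(+0.0) + 2·(-296.8) = -879.4
Reactants: 5/2·(+0.0) + 2·(-20.6) = -41.2
ΔH° = (-879.4) − (-41.2) = -838.2 kJ/mol

ΔH° = -838.2 kJ/mol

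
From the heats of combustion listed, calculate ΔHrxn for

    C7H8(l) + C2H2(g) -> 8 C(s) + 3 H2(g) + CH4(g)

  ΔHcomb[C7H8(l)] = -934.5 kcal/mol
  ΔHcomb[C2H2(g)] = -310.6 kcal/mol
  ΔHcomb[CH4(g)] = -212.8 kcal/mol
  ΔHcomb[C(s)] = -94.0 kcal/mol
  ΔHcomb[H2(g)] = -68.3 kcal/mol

With combustion enthalpies, reactants minus products:
= [1·(-934.5) + 1·(-310.6)] − [8·(-94.0) + 3·(-68.3) + 1·(-212.8)]
= -75.4 kcal/mol

ΔHrxn = -75.4 kcal/mol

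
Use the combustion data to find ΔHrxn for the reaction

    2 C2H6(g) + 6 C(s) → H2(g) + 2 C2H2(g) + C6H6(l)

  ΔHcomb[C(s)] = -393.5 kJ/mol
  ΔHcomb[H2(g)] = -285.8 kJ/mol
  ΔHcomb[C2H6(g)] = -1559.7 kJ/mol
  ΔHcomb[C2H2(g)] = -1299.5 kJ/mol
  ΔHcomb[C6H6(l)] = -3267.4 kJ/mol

With combustion enthalpies, reactants minus products:
= [2·(-1559.7) + 6·(-393.5)] − [1·(-285.8) + 2·(-1299.5) + 1·(-3267.4)]
= 671.8 kJ/mol

ΔHrxn = 671.8 kJ/mol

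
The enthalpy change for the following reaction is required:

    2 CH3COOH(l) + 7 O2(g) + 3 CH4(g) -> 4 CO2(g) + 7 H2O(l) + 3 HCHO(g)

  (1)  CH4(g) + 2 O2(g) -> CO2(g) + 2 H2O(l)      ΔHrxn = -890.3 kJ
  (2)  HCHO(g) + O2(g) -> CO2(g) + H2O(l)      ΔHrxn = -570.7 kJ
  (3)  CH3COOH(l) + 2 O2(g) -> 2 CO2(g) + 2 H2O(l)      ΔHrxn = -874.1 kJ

ΔHrxn = -2707.0 kJ

(1) × 3: (3)·(-890.3) = -2670.9 kJ
(2) reversed and × 3: (-3)·(-570.7) = +1712.1 kJ
(3) × 2: (2)·(-874.1) = -1748.2 kJ
Combining the equations, ΔHrxn = (-2670.9) + (+1712.1) + (-1748.2) = -2707.0 kJ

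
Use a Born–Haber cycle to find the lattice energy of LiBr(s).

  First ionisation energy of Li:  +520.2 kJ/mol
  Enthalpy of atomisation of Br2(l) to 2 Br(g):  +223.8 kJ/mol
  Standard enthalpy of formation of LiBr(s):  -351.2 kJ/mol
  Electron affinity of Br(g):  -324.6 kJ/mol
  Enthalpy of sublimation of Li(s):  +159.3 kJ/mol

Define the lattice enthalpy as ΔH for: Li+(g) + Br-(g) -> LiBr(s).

ΔHf° = 1·ΔHsub + 1·(ΣIE) + 1/2·D(Br2) + 1·EA + U
-351.2 = 1·(+159.3) + 1·(+520.2) + 1/2·(+223.8) + 1·(-324.6) + U
U = -351.2 − (+466.8) = -818.0 kJ/mol

U = -818.0 kJ/mol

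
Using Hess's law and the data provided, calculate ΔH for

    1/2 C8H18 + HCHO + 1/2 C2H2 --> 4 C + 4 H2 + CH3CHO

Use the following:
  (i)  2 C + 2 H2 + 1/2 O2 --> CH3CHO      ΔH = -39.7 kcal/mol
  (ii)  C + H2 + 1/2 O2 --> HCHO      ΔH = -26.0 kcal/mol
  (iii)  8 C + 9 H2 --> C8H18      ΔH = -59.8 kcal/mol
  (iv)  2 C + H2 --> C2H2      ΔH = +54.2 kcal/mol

ΔH = -10.9 kcal/mol

(i) as written: -39.7 kcal/mol
(ii) reversed: +26.0 kcal/mol
(iii) reversed and × 1/2: (-1/2)·(-59.8) = +29.9 kcal/mol
(iv) reversed and × 1/2: (-1/2)·(+54.2) = -27.1 kcal/mol
ΔH = (1)·(-39.7) + (-1)·(-26.0) + (-1/2)·(-59.8) + (-1/2)·(+54.2) = -10.9 kcal/mol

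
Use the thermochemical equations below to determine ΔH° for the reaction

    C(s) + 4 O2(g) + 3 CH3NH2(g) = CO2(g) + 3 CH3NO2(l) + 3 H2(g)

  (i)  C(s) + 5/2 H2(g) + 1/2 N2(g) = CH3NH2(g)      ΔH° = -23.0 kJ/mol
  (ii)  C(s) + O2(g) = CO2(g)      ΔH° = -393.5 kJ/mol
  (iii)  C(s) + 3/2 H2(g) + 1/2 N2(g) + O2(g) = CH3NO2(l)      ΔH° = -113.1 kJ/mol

(i) reversed and × 3: (-3)·(-23.0) = +69.0 kJ/mol
(ii) as written: -393.5 kJ/mol
(iii) × 3: (3)·(-113.1) = -339.3 kJ/mol
Summing the manipulated equations, ΔH° = (+69.0) + (-393.5) + (-339.3) = -663.8 kJ/mol

ΔH° = -663.8 kJ/mol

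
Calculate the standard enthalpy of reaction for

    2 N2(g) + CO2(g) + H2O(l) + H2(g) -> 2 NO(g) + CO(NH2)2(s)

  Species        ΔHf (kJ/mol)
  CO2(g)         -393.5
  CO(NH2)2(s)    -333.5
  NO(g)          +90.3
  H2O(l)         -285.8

ΔHrxn = 526.4 kJ/mol

Products: 2·(+90.3) + 1·(-333.5) = -152.9
Reactants: 2·(+0.0) + 1·(-393.5) + 1·(-285.8) + 1·(+0.0) = -679.3
ΔHrxn = (-152.9) − (-679.3) = 526.4 kJ/mol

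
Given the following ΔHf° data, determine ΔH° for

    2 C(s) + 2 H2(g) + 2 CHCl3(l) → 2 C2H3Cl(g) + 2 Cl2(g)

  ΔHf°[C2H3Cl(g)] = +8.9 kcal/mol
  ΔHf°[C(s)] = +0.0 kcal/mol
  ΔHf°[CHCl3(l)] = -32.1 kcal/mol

ΔH°rxn = Σ nΔHf°(products) − Σ nΔHf°(reactants).
Products: 2·(+8.9) + 2·(+0.0) = +17.8
Reactants: 2·(+0.0) + 2·(+0.0) + 2·(-32.1) = -64.2
ΔH° = (+17.8) − (-64.2) = 82.0 kcal/mol

ΔH° = 82.0 kcal/mol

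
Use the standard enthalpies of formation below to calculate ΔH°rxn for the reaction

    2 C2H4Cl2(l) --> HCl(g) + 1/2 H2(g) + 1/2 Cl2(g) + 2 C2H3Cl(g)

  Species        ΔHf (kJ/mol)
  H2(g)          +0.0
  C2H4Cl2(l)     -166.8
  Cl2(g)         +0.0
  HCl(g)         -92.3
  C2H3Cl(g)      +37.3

Products: 1·(-92.3) + 1/2·(+0.0) + 1/2·(+0.0) + 2·(+37.3) = -17.7
Reactants: 2·(-166.8) = -333.6
ΔH°rxn = (-17.7) − (-333.6) = 315.9 kJ/mol

ΔH°rxn = 315.9 kJ/mol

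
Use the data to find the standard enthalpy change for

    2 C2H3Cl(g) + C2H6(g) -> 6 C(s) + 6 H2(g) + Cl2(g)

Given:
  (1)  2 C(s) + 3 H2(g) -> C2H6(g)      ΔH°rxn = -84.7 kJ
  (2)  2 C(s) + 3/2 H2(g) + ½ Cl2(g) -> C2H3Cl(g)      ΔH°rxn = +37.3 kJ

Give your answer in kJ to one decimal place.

ΔH°rxn = 10.1 kJ

(1) reversed (C2H6(g) must end up as a reactant): +84.7 kJ
(2) reversed and × 2 (reverse to put C2H3Cl(g) on the reactant side; scale by 2 for the 2 C2H3Cl(g)): (-2)·(+37.3) = -74.6 kJ
ΔH°rxn = (+84.7) + (-74.6) = 10.1 kJ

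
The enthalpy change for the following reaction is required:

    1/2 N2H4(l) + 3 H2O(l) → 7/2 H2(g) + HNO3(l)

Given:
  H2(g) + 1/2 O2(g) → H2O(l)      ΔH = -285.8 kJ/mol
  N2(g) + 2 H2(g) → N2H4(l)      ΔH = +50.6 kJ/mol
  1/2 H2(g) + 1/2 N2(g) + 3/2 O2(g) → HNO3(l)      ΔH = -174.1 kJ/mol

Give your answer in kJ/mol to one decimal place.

ΔH = 658.0 kJ/mol

equation 1 reversed and × 3: (-3)·(-285.8) = +857.4 kJ/mol
equation 2 reversed and × 1/2: (-1/2)·(+50.6) = -25.3 kJ/mol
equation 3 as written: -174.1 kJ/mol
Combining the equations, ΔH = (+857.4) + (-25.3) + (-174.1) = 658.0 kJ/mol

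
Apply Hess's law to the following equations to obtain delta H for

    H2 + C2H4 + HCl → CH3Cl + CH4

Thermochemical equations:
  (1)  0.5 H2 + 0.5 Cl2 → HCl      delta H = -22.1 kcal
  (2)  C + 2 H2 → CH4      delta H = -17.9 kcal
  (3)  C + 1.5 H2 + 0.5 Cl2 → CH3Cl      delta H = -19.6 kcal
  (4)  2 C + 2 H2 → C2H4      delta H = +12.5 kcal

delta H = -27.9 kcal

(1) reversed: +22.1 kcal
(2) as written: -17.9 kcal
(3) as written: -19.6 kcal
(4) reversed: -12.5 kcal
delta H = (+22.1) + (-17.9) + (-19.6) + (-12.5) = -27.9 kcal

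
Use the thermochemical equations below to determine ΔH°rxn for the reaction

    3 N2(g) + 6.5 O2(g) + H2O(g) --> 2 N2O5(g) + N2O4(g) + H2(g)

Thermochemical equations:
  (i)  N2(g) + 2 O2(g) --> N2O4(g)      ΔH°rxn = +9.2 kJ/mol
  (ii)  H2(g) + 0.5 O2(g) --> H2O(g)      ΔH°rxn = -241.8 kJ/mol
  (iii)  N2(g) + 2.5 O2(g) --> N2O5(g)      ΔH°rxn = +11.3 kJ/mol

(i) as written (N2O4(g) already on the product side): +9.2 kJ/mol
(ii) reversed (reverse to put H2O(g) on the reactant side): +241.8 kJ/mol
(iii) × 2 (×2 to match 2 N2O5(g) in the target): (2)·(+11.3) = +22.6 kJ/mol
Since enthalpy is a state function, ΔH°rxn = (+9.2) + (+241.8) + (+22.6) = 273.6 kJ/mol

ΔH°rxn = 273.6 kJ/mol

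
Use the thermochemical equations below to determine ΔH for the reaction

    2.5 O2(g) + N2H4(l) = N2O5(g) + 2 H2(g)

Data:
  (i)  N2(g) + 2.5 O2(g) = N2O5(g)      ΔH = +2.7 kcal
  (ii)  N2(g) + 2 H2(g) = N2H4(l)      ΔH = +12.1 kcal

(i) as written: +2.7 kcal
(ii) reversed: -12.1 kcal
ΔH = (1)·(+2.7) + (-1)·(+12.1) = -9.4 kcal

ΔH = -9.4 kcal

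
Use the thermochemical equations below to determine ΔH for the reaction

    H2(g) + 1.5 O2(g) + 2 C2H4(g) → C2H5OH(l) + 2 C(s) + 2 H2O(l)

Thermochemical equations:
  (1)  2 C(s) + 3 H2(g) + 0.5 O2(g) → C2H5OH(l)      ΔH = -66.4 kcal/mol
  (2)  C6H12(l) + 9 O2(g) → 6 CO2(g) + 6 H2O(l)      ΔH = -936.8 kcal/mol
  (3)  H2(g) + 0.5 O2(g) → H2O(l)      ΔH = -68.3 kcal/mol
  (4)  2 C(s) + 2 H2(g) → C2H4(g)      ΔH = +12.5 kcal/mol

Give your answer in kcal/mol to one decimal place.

ΔH = -228.0 kcal/mol

(1) as written: -66.4 kcal/mol
(2): not needed.
(3) × 2: (2)·(-68.3) = -136.6 kcal/mol
(4) reversed and × 2: (-2)·(+12.5) = -25.0 kcal/mol
ΔH = (1)·(-66.4) + (2)·(-68.3) + (-2)·(+12.5) = -228.0 kcal/mol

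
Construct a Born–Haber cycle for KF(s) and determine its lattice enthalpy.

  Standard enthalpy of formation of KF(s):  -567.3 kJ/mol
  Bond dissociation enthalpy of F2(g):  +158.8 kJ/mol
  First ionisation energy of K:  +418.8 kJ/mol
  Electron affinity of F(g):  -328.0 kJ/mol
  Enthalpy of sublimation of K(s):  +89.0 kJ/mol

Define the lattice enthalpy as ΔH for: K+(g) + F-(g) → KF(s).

ΔHf° = 1·ΔHsub + 1·(ΣIE) + 1/2·D(F2) + 1·EA + U
-567.3 = 1·(+89.0) + 1·(+418.8) + 1/2·(+158.8) + 1·(-328.0) + U
U = -567.3 − (+259.2) = -826.5 kJ/mol

U = -826.5 kJ/mol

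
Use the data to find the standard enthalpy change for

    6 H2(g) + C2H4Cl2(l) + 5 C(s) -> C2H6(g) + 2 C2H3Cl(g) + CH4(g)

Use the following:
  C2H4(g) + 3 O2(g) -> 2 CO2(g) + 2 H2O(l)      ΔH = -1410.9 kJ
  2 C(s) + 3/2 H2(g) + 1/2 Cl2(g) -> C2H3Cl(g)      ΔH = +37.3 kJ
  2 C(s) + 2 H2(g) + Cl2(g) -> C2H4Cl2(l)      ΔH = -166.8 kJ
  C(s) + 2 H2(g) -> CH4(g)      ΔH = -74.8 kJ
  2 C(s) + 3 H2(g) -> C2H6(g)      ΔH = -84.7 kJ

ΔH = 81.9 kJ

equation 1: not needed (C2H4(g) appears nowhere else).
equation 2 × 2 (×2 to match 2 C2H3Cl(g) in the target): (2)·(+37.3) = +74.6 kJ
equation 3 reversed (reverse to put C2H4Cl2(l) on the reactant side): +166.8 kJ
equation 4 as written (CH4(g) already on the product side): -74.8 kJ
equation 5 as written (C2H6(g) already on the product side): -84.7 kJ
Summing the manipulated equations, ΔH = (+74.6) + (+166.8) + (-74.8) + (-84.7) = 81.9 kJ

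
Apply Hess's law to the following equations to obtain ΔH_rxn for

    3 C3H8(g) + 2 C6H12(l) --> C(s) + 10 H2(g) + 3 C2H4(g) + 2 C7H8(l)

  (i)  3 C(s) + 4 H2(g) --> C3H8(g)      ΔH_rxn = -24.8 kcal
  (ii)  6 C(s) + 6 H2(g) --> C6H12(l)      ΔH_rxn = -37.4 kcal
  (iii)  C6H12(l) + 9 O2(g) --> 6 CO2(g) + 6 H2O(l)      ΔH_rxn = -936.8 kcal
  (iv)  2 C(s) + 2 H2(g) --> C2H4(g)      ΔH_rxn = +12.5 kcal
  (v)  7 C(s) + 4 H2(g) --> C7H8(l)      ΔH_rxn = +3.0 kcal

(i) reversed and × 3 (C3H8(g) must end up as a reactant; ×3 to match 3 C3H8(g) in the target): (-3)·(-24.8) = +74.4 kcal
(ii) reversed and × 2: (-2)·(-37.4) = +74.8 kcal
(iii): not needed (H2O(l) appears nowhere else).
(iv) × 3 (×3 to match 3 C2H4(g) in the target): (3)·(+12.5) = +37.5 kcal
(v) × 2 (scale by 2 for the 2 C7H8(l)): (2)·(+3.0) = +6.0 kcal
Summing the manipulated equations, ΔH_rxn = (+74.4) + (+74.8) + (+37.5) + (+6.0) = 192.7 kcal

ΔH_rxn = 192.7 kcal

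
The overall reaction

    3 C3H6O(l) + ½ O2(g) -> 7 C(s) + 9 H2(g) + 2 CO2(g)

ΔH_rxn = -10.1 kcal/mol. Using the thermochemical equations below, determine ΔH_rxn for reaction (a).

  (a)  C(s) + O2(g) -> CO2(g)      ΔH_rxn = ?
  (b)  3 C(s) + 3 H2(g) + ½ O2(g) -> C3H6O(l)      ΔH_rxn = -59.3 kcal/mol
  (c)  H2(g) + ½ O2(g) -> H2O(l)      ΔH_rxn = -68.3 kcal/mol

ΔH_rxn = -94.0 kcal/mol

(a) × 2: contributes 2·x
(b) reversed and × 3: (-3)·(-59.3) = +177.9 kcal/mol
(c): not needed.
-10.1 = (+177.9) + 2·x
x = (-10.1 − (+177.9)) / (2) = -94.0 kcal/mol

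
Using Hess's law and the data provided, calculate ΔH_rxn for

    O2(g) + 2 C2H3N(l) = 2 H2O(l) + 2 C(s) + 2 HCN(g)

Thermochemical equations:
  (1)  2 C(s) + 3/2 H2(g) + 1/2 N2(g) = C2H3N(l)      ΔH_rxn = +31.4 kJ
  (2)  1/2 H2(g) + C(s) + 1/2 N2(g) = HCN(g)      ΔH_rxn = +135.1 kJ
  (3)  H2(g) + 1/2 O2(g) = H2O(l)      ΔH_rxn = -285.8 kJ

ΔH_rxn = -364.2 kJ

(1) reversed and × 2: (-2)·(+31.4) = -62.8 kJ
(2) × 2: (2)·(+135.1) = +270.2 kJ
(3) × 2: (2)·(-285.8) = -571.6 kJ
ΔH_rxn = (-62.8) + (+270.2) + (-571.6) = -364.2 kJ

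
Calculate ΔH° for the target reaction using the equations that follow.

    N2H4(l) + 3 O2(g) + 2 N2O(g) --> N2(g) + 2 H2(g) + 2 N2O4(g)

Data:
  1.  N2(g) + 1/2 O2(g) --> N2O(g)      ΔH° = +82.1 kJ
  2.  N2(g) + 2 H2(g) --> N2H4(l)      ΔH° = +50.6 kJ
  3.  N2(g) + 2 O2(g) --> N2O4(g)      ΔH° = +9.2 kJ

eq. 1 reversed and × 2: (-2)·(+82.1) = -164.2 kJ
eq. 2 reversed: -50.6 kJ
eq. 3 × 2: (2)·(+9.2) = +18.4 kJ
ΔH° = (-2)·(+82.1) + (-1)·(+50.6) + (2)·(+9.2) = -196.4 kJ

ΔH° = -196.4 kJ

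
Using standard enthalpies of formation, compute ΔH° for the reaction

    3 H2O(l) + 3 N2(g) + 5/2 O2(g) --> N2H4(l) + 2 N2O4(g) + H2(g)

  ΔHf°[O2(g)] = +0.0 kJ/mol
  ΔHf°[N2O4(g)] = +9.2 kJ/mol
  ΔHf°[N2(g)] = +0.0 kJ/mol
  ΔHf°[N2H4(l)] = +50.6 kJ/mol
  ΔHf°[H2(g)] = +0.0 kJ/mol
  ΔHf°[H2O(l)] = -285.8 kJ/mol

ΔH° = 926.4 kJ/mol

Products: 1·(+50.6) + 2·(+9.2) + 1·(+0.0) = +69.0
Reactants: 3·(-285.8) + 3·(+0.0) + 5/2·(+0.0) = -857.4
ΔH° = (+69.0) − (-857.4) = 926.4 kJ/mol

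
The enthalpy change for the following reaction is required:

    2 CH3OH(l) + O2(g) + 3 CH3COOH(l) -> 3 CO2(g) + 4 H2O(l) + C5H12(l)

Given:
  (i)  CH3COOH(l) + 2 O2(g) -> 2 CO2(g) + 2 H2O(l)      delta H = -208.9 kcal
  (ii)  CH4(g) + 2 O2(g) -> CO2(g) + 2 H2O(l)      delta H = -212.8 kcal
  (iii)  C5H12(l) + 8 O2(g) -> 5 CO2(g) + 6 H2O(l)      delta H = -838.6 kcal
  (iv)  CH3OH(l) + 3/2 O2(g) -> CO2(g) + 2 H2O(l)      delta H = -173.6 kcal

(i) × 3 (×3 to match 3 CH3COOH(l) in the target): (3)·(-208.9) = -626.7 kcal
(ii): not needed (CH4(g) appears nowhere else).
(iii) reversed (reverse to put C5H12(l) on the product side): +838.6 kcal
(iv) × 2 (scale by 2 for the 2 CH3OH(l)): (2)·(-173.6) = -347.2 kcal
delta H = (-626.7) + (+838.6) + (-347.2) = -135.3 kcal

delta H = -135.3 kcal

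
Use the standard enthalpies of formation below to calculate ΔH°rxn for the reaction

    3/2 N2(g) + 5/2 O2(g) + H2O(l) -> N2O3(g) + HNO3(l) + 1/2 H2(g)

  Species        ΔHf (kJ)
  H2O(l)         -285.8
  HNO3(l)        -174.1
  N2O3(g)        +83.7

ΔH°rxn = 195.4 kJ

Products: 1·(+83.7) + 1·(-174.1) + 1/2·(+0.0) = -90.4
Reactants: 3/2·(+0.0) + 5/2·(+0.0) + 1·(-285.8) = -285.8
ΔH°rxn = (-90.4) − (-285.8) = 195.4 kJ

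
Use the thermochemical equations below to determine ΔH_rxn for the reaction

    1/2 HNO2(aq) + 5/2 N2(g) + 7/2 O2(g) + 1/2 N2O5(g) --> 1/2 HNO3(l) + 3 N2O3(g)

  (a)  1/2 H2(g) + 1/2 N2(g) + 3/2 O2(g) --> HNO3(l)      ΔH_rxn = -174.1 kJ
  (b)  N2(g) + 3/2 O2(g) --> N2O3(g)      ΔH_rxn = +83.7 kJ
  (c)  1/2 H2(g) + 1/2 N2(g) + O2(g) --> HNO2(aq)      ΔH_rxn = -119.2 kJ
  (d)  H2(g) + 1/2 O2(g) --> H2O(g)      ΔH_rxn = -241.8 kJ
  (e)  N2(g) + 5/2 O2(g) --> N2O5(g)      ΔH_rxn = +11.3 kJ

(a) × 1/2 (scale by 1/2 for the 1/2 HNO3(l)): (1/2)·(-174.1) = -87.05 kJ
(b) × 3 (×3 to match 3 N2O3(g) in the target): (3)·(+83.7) = +251.1 kJ
(c) reversed and × 1/2 (HNO2(aq) must end up as a reactant; ×1/2 to match 1/2 HNO2(aq) in the target): (-1/2)·(-119.2) = +59.6 kJ
(d): not needed (H2O(g) appears nowhere else).
(e) reversed and × 1/2 (reverse to put N2O5(g) on the reactant side; ×1/2 to match 1/2 N2O5(g) in the target): (-1/2)·(+11.3) = -5.65 kJ
By Hess's law, ΔH_rxn = (1/2)·(-174.1) + (3)·(+83.7) + (-1/2)·(-119.2) + (-1/2)·(+11.3) = 218.0 kJ

ΔH_rxn = 218.0 kJ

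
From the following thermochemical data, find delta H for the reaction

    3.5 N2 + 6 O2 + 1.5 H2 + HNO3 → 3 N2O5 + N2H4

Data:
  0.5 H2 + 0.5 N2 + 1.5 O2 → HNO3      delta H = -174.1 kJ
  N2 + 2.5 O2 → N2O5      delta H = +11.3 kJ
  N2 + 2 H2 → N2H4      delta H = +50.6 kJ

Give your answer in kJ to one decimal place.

equation 1 reversed (reverse to put HNO3 on the reactant side): +174.1 kJ
equation 2 × 3 (scale by 3 for the 3 N2O5): (3)·(+11.3) = +33.9 kJ
equation 3 as written (N2H4 already on the product side): +50.6 kJ
Combining the equations, delta H = (-1)·(-174.1) + (3)·(+11.3) + (1)·(+50.6) = 258.6 kJ

delta H = 258.6 kJ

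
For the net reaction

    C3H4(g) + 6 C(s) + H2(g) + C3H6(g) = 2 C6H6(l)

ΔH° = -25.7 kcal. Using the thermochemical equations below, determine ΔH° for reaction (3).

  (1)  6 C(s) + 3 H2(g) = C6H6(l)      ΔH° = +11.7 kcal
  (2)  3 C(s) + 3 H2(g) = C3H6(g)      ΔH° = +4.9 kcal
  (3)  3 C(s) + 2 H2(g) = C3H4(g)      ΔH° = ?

(1) × 2: (2)·(+11.7) = +23.4 kcal
(2) reversed: -4.9 kcal
(3) reversed: contributes −x
-25.7 = (+23.4) + (-4.9) − x
x = (-25.7 − (+18.5)) / (-1) = 44.2 kcal

ΔH° = 44.2 kcal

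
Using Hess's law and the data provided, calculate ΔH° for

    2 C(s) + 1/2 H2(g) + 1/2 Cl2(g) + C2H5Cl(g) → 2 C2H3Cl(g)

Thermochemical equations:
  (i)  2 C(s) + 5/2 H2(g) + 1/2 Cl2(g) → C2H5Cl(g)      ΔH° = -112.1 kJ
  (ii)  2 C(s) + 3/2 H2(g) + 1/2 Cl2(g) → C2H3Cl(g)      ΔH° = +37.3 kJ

ΔH° = 186.7 kJ

(i) reversed: +112.1 kJ
(ii) × 2: (2)·(+37.3) = +74.6 kJ
ΔH° = (-1)·(-112.1) + (2)·(+37.3) = 186.7 kJ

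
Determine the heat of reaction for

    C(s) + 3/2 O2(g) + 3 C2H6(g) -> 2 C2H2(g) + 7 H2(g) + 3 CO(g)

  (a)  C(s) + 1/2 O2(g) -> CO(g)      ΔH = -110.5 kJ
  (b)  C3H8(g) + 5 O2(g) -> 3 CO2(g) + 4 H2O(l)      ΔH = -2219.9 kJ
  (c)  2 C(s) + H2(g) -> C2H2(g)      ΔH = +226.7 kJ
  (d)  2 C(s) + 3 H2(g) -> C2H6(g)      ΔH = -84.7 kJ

ΔH = 376.0 kJ

(a) × 3 (scale by 3 for the 3 CO(g)): (3)·(-110.5) = -331.5 kJ
(b): not needed (H2O(l) appears nowhere else).
(c) × 2 (scale by 2 for the 2 C2H2(g)): (2)·(+226.7) = +453.4 kJ
(d) reversed and × 3 (C2H6(g) must end up as a reactant; ×3 to match 3 C2H6(g) in the target): (-3)·(-84.7) = +254.1 kJ
ΔH = (3)·(-110.5) + (2)·(+226.7) + (-3)·(-84.7) = 376.0 kJ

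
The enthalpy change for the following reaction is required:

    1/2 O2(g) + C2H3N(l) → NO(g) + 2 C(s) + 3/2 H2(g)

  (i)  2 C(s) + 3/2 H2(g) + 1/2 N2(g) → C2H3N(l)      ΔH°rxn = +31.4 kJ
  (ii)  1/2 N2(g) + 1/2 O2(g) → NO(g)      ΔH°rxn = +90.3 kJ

(i) reversed (reverse to put C2H3N(l) on the reactant side): -31.4 kJ
(ii) as written (NO(g) already on the product side): +90.3 kJ
ΔH°rxn = (-1)·(+31.4) + (1)·(+90.3) = 58.9 kJ

ΔH°rxn = 58.9 kJ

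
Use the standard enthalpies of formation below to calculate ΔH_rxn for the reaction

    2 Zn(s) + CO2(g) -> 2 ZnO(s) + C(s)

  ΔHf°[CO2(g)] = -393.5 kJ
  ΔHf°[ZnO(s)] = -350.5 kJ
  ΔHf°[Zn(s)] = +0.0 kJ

Products: 2·(-350.5) + 1·(+0.0) = -701.0
Reactants: 2·(+0.0) + 1·(-393.5) = -393.5
ΔH_rxn = (-701.0) − (-393.5) = -307.5 kJ

ΔH_rxn = -307.5 kJ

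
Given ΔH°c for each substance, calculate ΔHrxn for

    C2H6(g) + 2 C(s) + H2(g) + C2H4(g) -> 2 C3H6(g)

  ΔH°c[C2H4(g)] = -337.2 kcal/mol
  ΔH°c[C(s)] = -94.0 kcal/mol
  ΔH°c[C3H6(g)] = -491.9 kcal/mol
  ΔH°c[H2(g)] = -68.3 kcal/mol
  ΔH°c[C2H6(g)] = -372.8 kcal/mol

Using ΔH = Σ nΔHc°(reactants) − Σ nΔHc°(products):
= [1·(-372.8) + 2·(-94.0) + 1·(-68.3) + 1·(-337.2)] − [2·(-491.9)]
= 17.5 kcal/mol

ΔHrxn = 17.5 kcal/mol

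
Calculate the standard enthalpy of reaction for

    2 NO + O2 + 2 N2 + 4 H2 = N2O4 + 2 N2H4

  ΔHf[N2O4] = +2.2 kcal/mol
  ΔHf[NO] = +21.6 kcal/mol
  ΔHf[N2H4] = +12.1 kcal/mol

ΔH°rxn = -16.8 kcal/mol

Products: 1·(+2.2) + 2·(+12.1) = +26.4
Reactants: 2·(+21.6) + 1·(+0.0) + 2·(+0.0) + 4·(+0.0) = +43.2
ΔH°rxn = (+26.4) − (+43.2) = -16.8 kcal/mol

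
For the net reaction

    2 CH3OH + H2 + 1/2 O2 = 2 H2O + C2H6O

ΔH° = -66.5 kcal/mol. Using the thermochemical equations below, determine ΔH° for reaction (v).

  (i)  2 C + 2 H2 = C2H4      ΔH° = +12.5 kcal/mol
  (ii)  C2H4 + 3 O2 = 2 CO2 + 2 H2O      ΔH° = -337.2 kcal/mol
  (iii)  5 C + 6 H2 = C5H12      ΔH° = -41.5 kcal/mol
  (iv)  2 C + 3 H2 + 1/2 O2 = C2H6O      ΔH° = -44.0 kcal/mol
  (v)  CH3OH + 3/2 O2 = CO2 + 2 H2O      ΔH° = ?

(i) reversed: -12.5 kcal/mol
(ii) reversed: +337.2 kcal/mol
(iii): not needed.
(iv) as written: -44.0 kcal/mol
(v) × 2: contributes 2·x
-66.5 = (-12.5) + (+337.2) + (-44.0) + 2·x
x = (-66.5 − (+280.7)) / (2) = -173.6 kcal/mol

ΔH° = -173.6 kcal/mol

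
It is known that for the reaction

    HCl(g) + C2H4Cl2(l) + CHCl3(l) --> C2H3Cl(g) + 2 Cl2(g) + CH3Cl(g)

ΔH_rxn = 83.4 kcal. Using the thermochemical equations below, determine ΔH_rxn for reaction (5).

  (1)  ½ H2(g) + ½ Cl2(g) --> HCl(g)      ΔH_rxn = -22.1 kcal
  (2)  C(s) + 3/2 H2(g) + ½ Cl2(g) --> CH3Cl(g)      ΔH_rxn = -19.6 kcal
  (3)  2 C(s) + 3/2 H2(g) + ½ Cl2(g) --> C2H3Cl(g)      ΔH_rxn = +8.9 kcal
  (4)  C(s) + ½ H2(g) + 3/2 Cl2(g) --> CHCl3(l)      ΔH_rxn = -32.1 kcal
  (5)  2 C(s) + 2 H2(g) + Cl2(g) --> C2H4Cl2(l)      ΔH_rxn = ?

(1) reversed (HCl(g) must end up as a reactant): +22.1 kcal
(2) as written (CH3Cl(g) already on the product side): -19.6 kcal
(3) as written (C2H3Cl(g) already on the product side): +8.9 kcal
(4) reversed (reverse to put CHCl3(l) on the reactant side): +32.1 kcal
(5) reversed (C2H4Cl2(l) must end up as a reactant): contributes −x
+83.4 = (+22.1) + (-19.6) + (+8.9) + (+32.1) − x
x = (+83.4 − (+43.5)) / (-1) = -39.9 kcal

ΔH_rxn = -39.9 kcal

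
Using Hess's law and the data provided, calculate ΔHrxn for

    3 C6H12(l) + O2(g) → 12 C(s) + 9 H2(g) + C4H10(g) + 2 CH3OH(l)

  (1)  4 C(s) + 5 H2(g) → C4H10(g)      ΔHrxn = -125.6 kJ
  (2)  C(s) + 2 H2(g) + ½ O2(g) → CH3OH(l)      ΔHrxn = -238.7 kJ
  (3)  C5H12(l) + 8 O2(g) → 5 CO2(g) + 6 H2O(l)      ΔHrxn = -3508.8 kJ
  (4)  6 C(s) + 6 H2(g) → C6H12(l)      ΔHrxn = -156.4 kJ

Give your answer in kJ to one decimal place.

(1) as written: -125.6 kJ
(2) × 2: (2)·(-238.7) = -477.4 kJ
(3): not needed.
(4) reversed and × 3: (-3)·(-156.4) = +469.2 kJ
ΔHrxn = (-125.6) + (-477.4) + (+469.2) = -133.8 kJ

ΔHrxn = -133.8 kJ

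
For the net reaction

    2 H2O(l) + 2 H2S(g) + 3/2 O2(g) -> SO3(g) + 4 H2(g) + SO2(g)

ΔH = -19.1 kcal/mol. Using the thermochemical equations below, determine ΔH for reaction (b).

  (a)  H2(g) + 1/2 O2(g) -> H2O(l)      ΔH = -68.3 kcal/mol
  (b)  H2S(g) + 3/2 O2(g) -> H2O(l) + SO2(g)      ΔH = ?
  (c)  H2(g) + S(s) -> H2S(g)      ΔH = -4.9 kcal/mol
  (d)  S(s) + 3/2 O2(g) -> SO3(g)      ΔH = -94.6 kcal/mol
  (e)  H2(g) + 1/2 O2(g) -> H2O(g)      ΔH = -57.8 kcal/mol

ΔH = -134.3 kcal/mol

(a) reversed and × 3: (-3)·(-68.3) = +204.9 kcal/mol
(b) as written: contributes x
(c) reversed: +4.9 kcal/mol
(d) as written: -94.6 kcal/mol
(e): not needed.
-19.1 = (+204.9) + (+4.9) + (-94.6) + x
x = (-19.1 − (+115.2)) / (1) = -134.3 kcal/mol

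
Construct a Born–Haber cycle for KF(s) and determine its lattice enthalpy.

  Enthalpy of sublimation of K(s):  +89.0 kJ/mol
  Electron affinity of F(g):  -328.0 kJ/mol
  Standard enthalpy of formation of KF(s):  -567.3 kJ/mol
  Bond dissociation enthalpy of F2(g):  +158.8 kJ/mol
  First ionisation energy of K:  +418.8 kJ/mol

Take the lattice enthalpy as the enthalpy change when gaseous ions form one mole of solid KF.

ΔHf° = 1·ΔHsub + 1·(ΣIE) + 1/2·D(F2) + 1·EA + U
-567.3 = 1·(+89.0) + 1·(+418.8) + 1/2·(+158.8) + 1·(-328.0) + U
U = -567.3 − (+259.2) = -826.5 kJ/mol

U = -826.5 kJ/mol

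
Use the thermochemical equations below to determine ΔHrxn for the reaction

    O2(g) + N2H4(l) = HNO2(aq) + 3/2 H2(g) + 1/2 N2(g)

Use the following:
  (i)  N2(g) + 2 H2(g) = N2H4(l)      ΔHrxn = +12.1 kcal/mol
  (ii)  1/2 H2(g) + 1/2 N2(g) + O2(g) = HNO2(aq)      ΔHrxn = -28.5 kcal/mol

ΔHrxn = -40.6 kcal/mol

(i) reversed (reverse to put N2H4(l) on the reactant side): -12.1 kcal/mol
(ii) as written (HNO2(aq) already on the product side): -28.5 kcal/mol
Summing the manipulated equations, ΔHrxn = (-1)·(+12.1) + (1)·(-28.5) = -40.6 kcal/mol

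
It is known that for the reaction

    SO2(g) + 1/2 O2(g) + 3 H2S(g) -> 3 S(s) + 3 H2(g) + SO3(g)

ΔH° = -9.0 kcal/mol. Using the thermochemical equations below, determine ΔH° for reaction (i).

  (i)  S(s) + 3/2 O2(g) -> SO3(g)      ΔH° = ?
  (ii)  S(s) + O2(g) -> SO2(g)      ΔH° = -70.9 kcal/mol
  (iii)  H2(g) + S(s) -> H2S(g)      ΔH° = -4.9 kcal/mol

ΔH° = -94.6 kcal/mol

(i) as written: contributes x
(ii) reversed: +70.9 kcal/mol
(iii) reversed and × 3: (-3)·(-4.9) = +14.7 kcal/mol
-9.0 = (+70.9) + (+14.7) + x
x = (-9.0 − (+85.6)) / (1) = -94.6 kcal/mol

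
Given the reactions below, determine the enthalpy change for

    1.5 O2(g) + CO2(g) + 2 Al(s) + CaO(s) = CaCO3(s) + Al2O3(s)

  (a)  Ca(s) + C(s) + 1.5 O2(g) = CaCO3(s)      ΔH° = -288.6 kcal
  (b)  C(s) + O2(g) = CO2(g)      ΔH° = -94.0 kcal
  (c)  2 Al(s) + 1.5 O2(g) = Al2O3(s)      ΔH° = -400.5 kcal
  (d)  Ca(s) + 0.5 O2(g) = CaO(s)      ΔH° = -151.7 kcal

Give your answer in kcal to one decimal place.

(a) as written: -288.6 kcal
(b) reversed: +94.0 kcal
(c) as written: -400.5 kcal
(d) reversed: +151.7 kcal
By Hess's law, ΔH° = (-288.6) + (+94.0) + (-400.5) + (+151.7) = -443.4 kcal

ΔH° = -443.4 kcal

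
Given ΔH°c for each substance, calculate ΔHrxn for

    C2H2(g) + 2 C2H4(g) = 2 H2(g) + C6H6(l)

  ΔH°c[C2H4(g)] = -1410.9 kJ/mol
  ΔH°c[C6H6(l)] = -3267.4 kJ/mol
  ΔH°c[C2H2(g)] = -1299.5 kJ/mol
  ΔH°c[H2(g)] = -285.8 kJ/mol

ΔHrxn = -282.3 kJ/mol

Using ΔH = Σ nΔHc°(reactants) − Σ nΔHc°(products):
= [1·(-1299.5) + 2·(-1410.9)] − [2·(-285.8) + 1·(-3267.4)]
= -282.3 kJ/mol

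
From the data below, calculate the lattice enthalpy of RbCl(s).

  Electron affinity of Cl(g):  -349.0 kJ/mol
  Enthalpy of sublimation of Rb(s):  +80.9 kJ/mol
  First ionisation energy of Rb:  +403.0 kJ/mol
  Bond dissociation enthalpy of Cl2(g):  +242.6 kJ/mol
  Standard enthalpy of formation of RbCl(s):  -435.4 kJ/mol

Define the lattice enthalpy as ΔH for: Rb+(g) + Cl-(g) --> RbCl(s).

U = -691.6 kJ/mol

ΔHf° = 1·ΔHsub + 1·(ΣIE) + 1/2·D(Cl2) + 1·EA + U
-435.4 = 1·(+80.9) + 1·(+403.0) + 1/2·(+242.6) + 1·(-349.0) + U
U = -435.4 − (+256.2) = -691.6 kJ/mol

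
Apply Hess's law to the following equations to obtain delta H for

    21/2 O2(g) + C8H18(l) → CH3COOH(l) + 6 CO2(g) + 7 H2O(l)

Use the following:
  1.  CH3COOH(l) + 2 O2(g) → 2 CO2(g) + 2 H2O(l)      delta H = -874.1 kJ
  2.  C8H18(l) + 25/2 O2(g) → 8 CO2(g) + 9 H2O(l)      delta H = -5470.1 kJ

delta H = -4596.0 kJ

eq. 1 reversed (reverse to put CH3COOH(l) on the product side): +874.1 kJ
eq. 2 as written (C8H18(l) already on the reactant side): -5470.1 kJ
Summing the manipulated equations, delta H = (-1)·(-874.1) + (1)·(-5470.1) = -4596.0 kJ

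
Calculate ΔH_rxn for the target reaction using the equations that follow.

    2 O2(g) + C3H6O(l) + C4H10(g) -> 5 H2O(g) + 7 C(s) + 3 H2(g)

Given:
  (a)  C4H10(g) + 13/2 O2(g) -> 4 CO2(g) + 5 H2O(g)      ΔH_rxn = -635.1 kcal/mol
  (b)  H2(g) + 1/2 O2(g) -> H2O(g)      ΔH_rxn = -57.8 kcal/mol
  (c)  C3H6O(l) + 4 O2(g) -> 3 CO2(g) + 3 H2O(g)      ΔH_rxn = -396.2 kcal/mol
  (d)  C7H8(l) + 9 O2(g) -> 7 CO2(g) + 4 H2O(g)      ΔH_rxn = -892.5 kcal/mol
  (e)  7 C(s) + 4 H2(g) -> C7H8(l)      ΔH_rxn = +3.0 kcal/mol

ΔH_rxn = -199.6 kcal/mol

(a) as written (C4H10(g) already on the reactant side): -635.1 kcal/mol
(b) as written: -57.8 kcal/mol
(c) as written (C3H6O(l) already on the reactant side): -396.2 kcal/mol
(d) reversed: +892.5 kcal/mol
(e) reversed (reverse to put C(s) on the product side): -3.0 kcal/mol
ΔH_rxn = (-635.1) + (-57.8) + (-396.2) + (+892.5) + (-3.0) = -199.6 kcal/mol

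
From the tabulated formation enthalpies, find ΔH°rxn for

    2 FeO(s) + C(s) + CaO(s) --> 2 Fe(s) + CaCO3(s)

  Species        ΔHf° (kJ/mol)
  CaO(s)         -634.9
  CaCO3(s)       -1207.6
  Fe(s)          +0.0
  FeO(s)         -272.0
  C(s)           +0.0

ΔH°rxn = -28.7 kJ/mol

Products: 2·(+0.0) + 1·(-1207.6) = -1207.6
Reactants: 2·(-272.0) + 1·(+0.0) + 1·(-634.9) = -1178.9
ΔH°rxn = (-1207.6) − (-1178.9) = -28.7 kJ/mol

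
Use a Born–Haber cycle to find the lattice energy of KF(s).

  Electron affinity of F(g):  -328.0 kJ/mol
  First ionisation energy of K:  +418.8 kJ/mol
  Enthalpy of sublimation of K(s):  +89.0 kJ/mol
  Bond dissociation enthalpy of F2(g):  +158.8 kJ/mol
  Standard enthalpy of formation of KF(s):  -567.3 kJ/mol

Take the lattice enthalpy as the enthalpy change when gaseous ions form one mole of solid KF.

ΔHf° = 1·ΔHsub + 1·(ΣIE) + 1/2·D(F2) + 1·EA + U
-567.3 = 1·(+89.0) + 1·(+418.8) + 1/2·(+158.8) + 1·(-328.0) + U
U = -567.3 − (+259.2) = -826.5 kJ/mol

U = -826.5 kJ/mol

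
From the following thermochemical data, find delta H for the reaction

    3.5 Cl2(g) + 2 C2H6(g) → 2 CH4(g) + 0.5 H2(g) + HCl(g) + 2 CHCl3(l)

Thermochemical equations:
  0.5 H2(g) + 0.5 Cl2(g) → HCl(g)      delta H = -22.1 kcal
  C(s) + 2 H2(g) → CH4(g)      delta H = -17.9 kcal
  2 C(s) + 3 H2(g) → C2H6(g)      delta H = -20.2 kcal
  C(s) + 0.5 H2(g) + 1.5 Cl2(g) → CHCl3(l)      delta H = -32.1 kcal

equation 1 as written (HCl(g) already on the product side): -22.1 kcal
equation 2 × 2 (×2 to match 2 CH4(g) in the target): (2)·(-17.9) = -35.8 kcal
equation 3 reversed and × 2 (reverse to put C2H6(g) on the reactant side; scale by 2 for the 2 C2H6(g)): (-2)·(-20.2) = +40.4 kcal
equation 4 × 2 (×2 to match 2 CHCl3(l) in the target): (2)·(-32.1) = -64.2 kcal
delta H = (-22.1) + (-35.8) + (+40.4) + (-64.2) = -81.7 kcal

delta H = -81.7 kcal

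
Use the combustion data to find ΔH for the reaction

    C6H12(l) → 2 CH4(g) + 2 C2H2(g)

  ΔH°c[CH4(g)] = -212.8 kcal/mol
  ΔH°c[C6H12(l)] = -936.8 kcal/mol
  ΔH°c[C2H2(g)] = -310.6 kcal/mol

Using ΔH = Σ nΔHc°(reactants) − Σ nΔHc°(products):
= [1·(-936.8)] − [2·(-212.8) + 2·(-310.6)]
= 110.0 kcal/mol

ΔH = 110.0 kcal/mol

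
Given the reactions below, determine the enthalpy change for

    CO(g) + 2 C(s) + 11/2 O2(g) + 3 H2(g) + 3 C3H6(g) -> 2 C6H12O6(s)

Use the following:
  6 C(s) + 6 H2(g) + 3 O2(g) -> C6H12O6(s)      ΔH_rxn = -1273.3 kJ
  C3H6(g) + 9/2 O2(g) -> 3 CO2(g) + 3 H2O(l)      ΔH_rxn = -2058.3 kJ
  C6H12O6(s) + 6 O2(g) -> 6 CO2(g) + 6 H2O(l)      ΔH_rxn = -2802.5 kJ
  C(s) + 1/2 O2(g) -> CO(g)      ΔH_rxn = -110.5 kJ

ΔH_rxn = -2497.3 kJ

equation 1 × 1/2 (×1/2 to match 3 H2(g) in the target): (1/2)·(-1273.3) = -636.65 kJ
equation 2 × 3 (×3 to match 3 C3H6(g) in the target): (3)·(-2058.3) = -6174.9 kJ
equation 3 reversed and × 3/2: (-3/2)·(-2802.5) = +4203.75 kJ
equation 4 reversed (reverse to put CO(g) on the reactant side): +110.5 kJ
ΔH_rxn = (-636.65) + (-6174.9) + (+4203.75) + (+110.5) = -2497.3 kJ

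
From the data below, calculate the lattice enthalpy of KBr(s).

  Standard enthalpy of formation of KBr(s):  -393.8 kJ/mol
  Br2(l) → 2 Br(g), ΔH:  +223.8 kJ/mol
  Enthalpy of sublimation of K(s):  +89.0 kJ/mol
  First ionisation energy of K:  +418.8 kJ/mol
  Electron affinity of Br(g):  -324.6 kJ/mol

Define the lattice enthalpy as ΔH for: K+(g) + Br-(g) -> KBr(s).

ΔHf° = 1·ΔHsub + 1·(ΣIE) + 1/2·D(Br2) + 1·EA + U
-393.8 = 1·(+89.0) + 1·(+418.8) + 1/2·(+223.8) + 1·(-324.6) + U
U = -393.8 − (+295.1) = -688.9 kJ/mol

U = -688.9 kJ/mol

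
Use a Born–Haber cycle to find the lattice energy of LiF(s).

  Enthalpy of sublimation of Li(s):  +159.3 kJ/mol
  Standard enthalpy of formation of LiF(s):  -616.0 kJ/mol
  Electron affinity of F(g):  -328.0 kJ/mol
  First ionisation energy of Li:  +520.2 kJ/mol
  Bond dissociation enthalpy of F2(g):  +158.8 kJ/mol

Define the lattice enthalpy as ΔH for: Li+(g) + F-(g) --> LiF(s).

ΔHf° = 1·ΔHsub + 1·(ΣIE) + 1/2·D(F2) + 1·EA + U
-616.0 = 1·(+159.3) + 1·(+520.2) + 1/2·(+158.8) + 1·(-328.0) + U
U = -616.0 − (+430.9) = -1046.9 kJ/mol

U = -1046.9 kJ/mol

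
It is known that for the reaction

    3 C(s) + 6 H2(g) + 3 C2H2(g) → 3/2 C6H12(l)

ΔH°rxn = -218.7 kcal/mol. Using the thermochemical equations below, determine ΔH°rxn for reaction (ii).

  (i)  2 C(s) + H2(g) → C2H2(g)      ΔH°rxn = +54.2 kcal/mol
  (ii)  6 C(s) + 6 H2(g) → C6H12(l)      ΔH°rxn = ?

(i) reversed and × 3: (-3)·(+54.2) = -162.6 kcal/mol
(ii) × 3/2: contributes 3/2·x
-218.7 = (-162.6) + 3/2·x
x = (-218.7 − (-162.6)) / (3/2) = -37.4 kcal/mol

ΔH°rxn = -37.4 kcal/mol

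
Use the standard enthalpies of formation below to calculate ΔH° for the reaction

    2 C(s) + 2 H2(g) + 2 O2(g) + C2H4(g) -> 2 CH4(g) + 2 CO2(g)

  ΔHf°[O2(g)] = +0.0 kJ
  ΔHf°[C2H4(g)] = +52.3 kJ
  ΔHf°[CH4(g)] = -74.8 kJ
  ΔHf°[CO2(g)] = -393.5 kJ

Products: 2·(-74.8) + 2·(-393.5) = -936.6
Reactants: 2·(+0.0) + 2·(+0.0) + 2·(+0.0) + 1·(+52.3) = +52.3
ΔH° = (-936.6) − (+52.3) = -988.9 kJ

ΔH° = -988.9 kJ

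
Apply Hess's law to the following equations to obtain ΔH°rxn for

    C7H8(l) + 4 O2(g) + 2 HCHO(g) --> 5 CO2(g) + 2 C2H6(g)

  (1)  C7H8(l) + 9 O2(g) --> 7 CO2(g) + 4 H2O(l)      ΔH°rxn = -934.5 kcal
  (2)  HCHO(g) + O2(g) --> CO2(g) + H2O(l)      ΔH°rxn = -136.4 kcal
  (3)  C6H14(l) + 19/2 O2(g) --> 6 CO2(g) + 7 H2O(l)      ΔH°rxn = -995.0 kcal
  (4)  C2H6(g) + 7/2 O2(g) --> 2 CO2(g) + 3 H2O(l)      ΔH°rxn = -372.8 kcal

ΔH°rxn = -461.7 kcal

(1) as written (C7H8(l) already on the reactant side): -934.5 kcal
(2) × 2 (scale by 2 for the 2 HCHO(g)): (2)·(-136.4) = -272.8 kcal
(3): not needed (C6H14(l) appears nowhere else).
(4) reversed and × 2 (C2H6(g) must end up as a product; scale by 2 for the 2 C2H6(g)): (-2)·(-372.8) = +745.6 kcal
By Hess's law, ΔH°rxn = (1)·(-934.5) + (2)·(-136.4) + (-2)·(-372.8) = -461.7 kcal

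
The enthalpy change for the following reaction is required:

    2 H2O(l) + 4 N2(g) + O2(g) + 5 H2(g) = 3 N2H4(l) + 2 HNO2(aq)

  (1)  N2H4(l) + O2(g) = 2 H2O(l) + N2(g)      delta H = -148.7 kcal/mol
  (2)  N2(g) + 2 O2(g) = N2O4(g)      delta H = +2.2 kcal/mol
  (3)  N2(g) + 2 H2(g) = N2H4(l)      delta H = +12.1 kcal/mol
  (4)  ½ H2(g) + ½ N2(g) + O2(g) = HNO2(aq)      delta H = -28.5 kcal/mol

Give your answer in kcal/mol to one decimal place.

(1) reversed: +148.7 kcal/mol
(2): not needed.
(3) × 2: (2)·(+12.1) = +24.2 kcal/mol
(4) × 2: (2)·(-28.5) = -57.0 kcal/mol
delta H = (-1)·(-148.7) + (2)·(+12.1) + (2)·(-28.5) = 115.9 kcal/mol

delta H = 115.9 kcal/mol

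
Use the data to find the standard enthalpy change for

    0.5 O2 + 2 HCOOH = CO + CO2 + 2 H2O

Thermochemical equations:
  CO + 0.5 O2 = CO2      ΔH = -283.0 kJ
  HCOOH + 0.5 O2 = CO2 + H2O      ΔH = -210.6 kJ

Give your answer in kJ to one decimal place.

equation 1 reversed (reverse to put CO on the product side): +283.0 kJ
equation 2 × 2 (scale by 2 for the 2 HCOOH): (2)·(-210.6) = -421.2 kJ
Summing the manipulated equations, ΔH = (+283.0) + (-421.2) = -138.2 kJ

ΔH = -138.2 kJ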